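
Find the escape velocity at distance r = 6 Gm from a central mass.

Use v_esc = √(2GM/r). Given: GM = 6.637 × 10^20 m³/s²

Convert to SI: r = 6 Gm = 6e+09 m.
Escape velocity comes from setting total energy to zero: ½v² − GM/r = 0 ⇒ v_esc = √(2GM / r).
v_esc = √(2 · 6.637e+20 / 6e+09) m/s ≈ 4.704e+05 m/s = 470.4 km/s.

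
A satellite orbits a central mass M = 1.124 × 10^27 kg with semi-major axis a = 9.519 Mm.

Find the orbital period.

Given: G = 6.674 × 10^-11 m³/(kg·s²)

Convert to SI: a = 9.519 Mm = 9.519e+06 m.
GM = G · M = 6.674e-11 · 1.124e+27 = 7.50158e+16 m³/s².
Kepler's third law: T = 2π √(a³ / GM).
Substituting a = 9.519e+06 m and GM = 7.50158e+16 m³/s²:
T = 2π √((9.519e+06)³ / 7.50158e+16) s
T ≈ 673.7 s = 11.23 minutes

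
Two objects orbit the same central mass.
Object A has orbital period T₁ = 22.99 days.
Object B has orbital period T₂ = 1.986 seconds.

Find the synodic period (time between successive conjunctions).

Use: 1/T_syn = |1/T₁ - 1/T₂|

Convert to SI: T₁ = 22.99 days = 1.98634e+06 s.
T_syn = |T₁ · T₂ / (T₁ − T₂)|.
T_syn = |1.98634e+06 · 1.986 / (1.98634e+06 − 1.986)| s ≈ 1.986 s = 1.986 seconds.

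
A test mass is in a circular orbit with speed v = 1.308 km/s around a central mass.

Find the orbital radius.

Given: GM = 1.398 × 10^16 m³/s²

Convert to SI: v = 1.308 km/s = 1308 m/s.
For a circular orbit, v² = GM / r, so r = GM / v².
r = 1.398e+16 / (1308)² m ≈ 8.171e+09 m = 8.171 Gm.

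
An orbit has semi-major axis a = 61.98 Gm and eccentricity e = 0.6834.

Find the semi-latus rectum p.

Convert to SI: a = 61.98 Gm = 6.198e+10 m.
p = a (1 − e²).
p = 6.198e+10 · (1 − (0.6834)²) = 6.198e+10 · 0.532964 ≈ 3.303e+10 m = 33.03 Gm.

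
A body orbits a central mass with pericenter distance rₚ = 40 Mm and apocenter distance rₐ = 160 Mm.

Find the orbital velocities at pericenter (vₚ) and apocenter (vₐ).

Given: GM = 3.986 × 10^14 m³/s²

Convert to SI: rₚ = 40 Mm = 4e+07 m; rₐ = 160 Mm = 1.6e+08 m.
Use the vis-viva equation v² = GM(2/r − 1/a) with a = (rₚ + rₐ)/2 = (4e+07 + 1.6e+08)/2 = 1e+08 m.
vₚ = √(GM · (2/rₚ − 1/a)) = √(3.986e+14 · (2/4e+07 − 1/1e+08)) m/s ≈ 3993 m/s = 3.993 km/s.
vₐ = √(GM · (2/rₐ − 1/a)) = √(3.986e+14 · (2/1.6e+08 − 1/1e+08)) m/s ≈ 998.2 m/s = 998.2 m/s.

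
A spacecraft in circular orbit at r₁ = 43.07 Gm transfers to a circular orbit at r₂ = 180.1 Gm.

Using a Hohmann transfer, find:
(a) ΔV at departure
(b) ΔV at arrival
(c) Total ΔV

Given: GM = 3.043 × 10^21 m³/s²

Convert to SI: r₁ = 43.07 Gm = 4.307e+10 m; r₂ = 180.1 Gm = 1.801e+11 m.
Transfer semi-major axis: a_t = (r₁ + r₂)/2 = (4.307e+10 + 1.801e+11)/2 = 1.11585e+11 m.
Circular speeds: v₁ = √(GM/r₁) = 265805 m/s, v₂ = √(GM/r₂) = 129985 m/s.
Transfer speeds (vis-viva v² = GM(2/r − 1/a_t)): v₁ᵗ = 337689 m/s, v₂ᵗ = 80756.7 m/s.
(a) ΔV₁ = |v₁ᵗ − v₁| ≈ 7.188e+04 m/s = 71.88 km/s.
(b) ΔV₂ = |v₂ − v₂ᵗ| ≈ 4.923e+04 m/s = 49.23 km/s.
(c) ΔV_total = ΔV₁ + ΔV₂ ≈ 1.211e+05 m/s = 121.1 km/s.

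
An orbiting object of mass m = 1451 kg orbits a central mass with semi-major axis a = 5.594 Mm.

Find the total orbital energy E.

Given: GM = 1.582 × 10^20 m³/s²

Convert to SI: a = 5.594 Mm = 5.594e+06 m.
E = −GMm / (2a).
E = −1.582e+20 · 1451 / (2 · 5.594e+06) J ≈ -2.052e+16 J = -20.52 PJ.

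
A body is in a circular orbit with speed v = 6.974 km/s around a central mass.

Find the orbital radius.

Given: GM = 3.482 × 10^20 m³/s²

Convert to SI: v = 6.974 km/s = 6974 m/s.
For a circular orbit, v² = GM / r, so r = GM / v².
r = 3.482e+20 / (6974)² m ≈ 7.159e+12 m = 7.159 Tm.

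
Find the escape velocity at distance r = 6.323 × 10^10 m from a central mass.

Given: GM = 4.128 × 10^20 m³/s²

Escape velocity comes from setting total energy to zero: ½v² − GM/r = 0 ⇒ v_esc = √(2GM / r).
v_esc = √(2 · 4.128e+20 / 6.323e+10) m/s ≈ 1.143e+05 m/s = 114.3 km/s.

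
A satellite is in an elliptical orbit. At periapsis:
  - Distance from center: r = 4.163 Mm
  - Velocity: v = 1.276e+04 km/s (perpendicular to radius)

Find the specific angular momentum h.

Convert to SI: r = 4.163 Mm = 4.163e+06 m; v = 1.276e+04 km/s = 1.276e+07 m/s.
With v perpendicular to r, h = r · v.
h = 4.163e+06 · 1.276e+07 m²/s ≈ 5.312e+13 m²/s.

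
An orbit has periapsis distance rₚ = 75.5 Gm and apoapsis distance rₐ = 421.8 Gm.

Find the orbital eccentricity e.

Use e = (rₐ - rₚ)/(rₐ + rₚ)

Convert to SI: rₚ = 75.5 Gm = 7.55e+10 m; rₐ = 421.8 Gm = 4.218e+11 m.
e = (rₐ − rₚ) / (rₐ + rₚ).
e = (4.218e+11 − 7.55e+10) / (4.218e+11 + 7.55e+10) = 3.463e+11 / 4.973e+11 ≈ 0.6964.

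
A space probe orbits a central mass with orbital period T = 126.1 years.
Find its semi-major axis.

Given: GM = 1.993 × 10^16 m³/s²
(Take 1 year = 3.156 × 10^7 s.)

Convert to SI: T = 126.1 years = 3.97972e+09 s.
Invert Kepler's third law: a = (GM · T² / (4π²))^(1/3).
Substituting T = 3.97972e+09 s and GM = 1.993e+16 m³/s²:
a = (1.993e+16 · (3.97972e+09)² / (4π²))^(1/3) m
a ≈ 2e+11 m = 200 Gm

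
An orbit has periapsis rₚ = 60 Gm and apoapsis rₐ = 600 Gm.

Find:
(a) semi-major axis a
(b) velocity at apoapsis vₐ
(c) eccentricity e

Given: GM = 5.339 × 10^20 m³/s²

Convert to SI: rₚ = 60 Gm = 6e+10 m; rₐ = 600 Gm = 6e+11 m.
(a) a = (rₚ + rₐ)/2 = (6e+10 + 6e+11)/2 ≈ 3.3e+11 m
(b) With a = (rₚ + rₐ)/2 = 3.3e+11 m, vₐ = √(GM (2/rₐ − 1/a)) = √(5.339e+20 · (2/6e+11 − 1/3.3e+11)) m/s ≈ 1.272e+04 m/s
(c) e = (rₐ − rₚ)/(rₐ + rₚ) = (6e+11 − 6e+10)/(6e+11 + 6e+10) ≈ 0.8182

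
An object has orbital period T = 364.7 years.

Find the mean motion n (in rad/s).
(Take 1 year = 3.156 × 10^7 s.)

Convert to SI: T = 364.7 years = 1.15099e+10 s.
n = 2π / T.
n = 2π / 1.15099e+10 s ≈ 5.459e-10 rad/s.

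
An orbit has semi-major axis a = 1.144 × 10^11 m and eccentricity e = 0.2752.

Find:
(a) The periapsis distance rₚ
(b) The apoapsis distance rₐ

(a) rₚ = a(1 − e) = 1.144e+11 · (1 − 0.2752) = 1.144e+11 · 0.7248 ≈ 8.292e+10 m = 8.292 × 10^10 m.
(b) rₐ = a(1 + e) = 1.144e+11 · (1 + 0.2752) = 1.144e+11 · 1.2752 ≈ 1.459e+11 m = 1.459 × 10^11 m.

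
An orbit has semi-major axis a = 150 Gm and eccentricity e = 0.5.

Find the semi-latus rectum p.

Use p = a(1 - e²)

Convert to SI: a = 150 Gm = 1.5e+11 m.
p = a (1 − e²).
p = 1.5e+11 · (1 − (0.5)²) = 1.5e+11 · 0.75 ≈ 1.125e+11 m = 112.5 Gm.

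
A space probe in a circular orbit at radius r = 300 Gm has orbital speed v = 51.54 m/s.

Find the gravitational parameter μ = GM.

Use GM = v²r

Convert to SI: r = 300 Gm = 3e+11 m.
For a circular orbit v² = GM/r, so GM = v² · r.
GM = (51.54)² · 3e+11 m³/s² ≈ 7.969e+14 m³/s² = 7.969 × 10^14 m³/s².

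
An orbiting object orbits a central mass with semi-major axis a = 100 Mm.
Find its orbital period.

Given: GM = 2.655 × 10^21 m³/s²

Convert to SI: a = 100 Mm = 1e+08 m.
Kepler's third law: T = 2π √(a³ / GM).
Substituting a = 1e+08 m and GM = 2.655e+21 m³/s²:
T = 2π √((1e+08)³ / 2.655e+21) s
T ≈ 121.9 s = 2.032 minutes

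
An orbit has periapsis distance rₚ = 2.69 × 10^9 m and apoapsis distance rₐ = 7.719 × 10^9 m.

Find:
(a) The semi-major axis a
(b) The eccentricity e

(a) a = (rₚ + rₐ) / 2 = (2.69e+09 + 7.719e+09) / 2 ≈ 5.204e+09 m = 5.205 × 10^9 m.
(b) e = (rₐ − rₚ) / (rₐ + rₚ) = (7.719e+09 − 2.69e+09) / (7.719e+09 + 2.69e+09) ≈ 0.4831.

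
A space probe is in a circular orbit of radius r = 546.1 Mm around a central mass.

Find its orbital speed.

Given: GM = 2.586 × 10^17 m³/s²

Convert to SI: r = 546.1 Mm = 5.461e+08 m.
For a circular orbit, gravity supplies the centripetal force, so v = √(GM / r).
v = √(2.586e+17 / 5.461e+08) m/s ≈ 2.176e+04 m/s = 21.76 km/s.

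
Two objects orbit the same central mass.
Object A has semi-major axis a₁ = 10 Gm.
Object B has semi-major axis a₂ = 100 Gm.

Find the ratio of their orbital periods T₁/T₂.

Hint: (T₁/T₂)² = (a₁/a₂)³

Convert to SI: a₁ = 10 Gm = 1e+10 m; a₂ = 100 Gm = 1e+11 m.
From Kepler's third law, (T₁/T₂)² = (a₁/a₂)³, so T₁/T₂ = (a₁/a₂)^(3/2).
a₁/a₂ = 1e+10 / 1e+11 = 0.1.
T₁/T₂ = (0.1)^(3/2) ≈ 0.03162.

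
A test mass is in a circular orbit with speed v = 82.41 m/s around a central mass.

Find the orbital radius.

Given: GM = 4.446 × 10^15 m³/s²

For a circular orbit, v² = GM / r, so r = GM / v².
r = 4.446e+15 / (82.41)² m ≈ 6.547e+11 m = 654.7 Gm.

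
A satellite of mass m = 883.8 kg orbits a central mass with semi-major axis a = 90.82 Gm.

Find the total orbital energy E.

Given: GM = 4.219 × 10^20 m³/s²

Convert to SI: a = 90.82 Gm = 9.082e+10 m.
E = −GMm / (2a).
E = −4.219e+20 · 883.8 / (2 · 9.082e+10) J ≈ -2.053e+12 J = -2.053 TJ.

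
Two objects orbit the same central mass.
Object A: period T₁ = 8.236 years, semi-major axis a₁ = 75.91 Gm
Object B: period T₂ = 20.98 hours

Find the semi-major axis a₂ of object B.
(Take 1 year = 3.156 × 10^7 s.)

Convert to SI: T₁ = 8.236 years = 2.59928e+08 s; a₁ = 75.91 Gm = 7.591e+10 m; T₂ = 20.98 hours = 75528 s.
Kepler's third law: (T₁/T₂)² = (a₁/a₂)³ ⇒ a₂ = a₁ · (T₂/T₁)^(2/3).
T₂/T₁ = 75528 / 2.59928e+08 = 0.000290573.
a₂ = 7.591e+10 · (0.000290573)^(2/3) m ≈ 3.33e+08 m = 333 Mm.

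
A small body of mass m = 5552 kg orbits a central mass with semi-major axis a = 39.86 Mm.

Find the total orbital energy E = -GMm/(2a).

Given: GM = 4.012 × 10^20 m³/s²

Convert to SI: a = 39.86 Mm = 3.986e+07 m.
E = −GMm / (2a).
E = −4.012e+20 · 5552 / (2 · 3.986e+07) J ≈ -2.794e+16 J = -27.94 PJ.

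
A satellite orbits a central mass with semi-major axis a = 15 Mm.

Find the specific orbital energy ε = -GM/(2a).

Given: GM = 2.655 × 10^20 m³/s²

Convert to SI: a = 15 Mm = 1.5e+07 m.
ε = −GM / (2a).
ε = −2.655e+20 / (2 · 1.5e+07) J/kg ≈ -8.85e+12 J/kg = -8850 GJ/kg.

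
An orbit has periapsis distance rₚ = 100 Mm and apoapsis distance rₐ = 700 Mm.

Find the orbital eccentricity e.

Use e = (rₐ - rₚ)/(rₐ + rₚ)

Convert to SI: rₚ = 100 Mm = 1e+08 m; rₐ = 700 Mm = 7e+08 m.
e = (rₐ − rₚ) / (rₐ + rₚ).
e = (7e+08 − 1e+08) / (7e+08 + 1e+08) = 6e+08 / 8e+08 ≈ 0.75.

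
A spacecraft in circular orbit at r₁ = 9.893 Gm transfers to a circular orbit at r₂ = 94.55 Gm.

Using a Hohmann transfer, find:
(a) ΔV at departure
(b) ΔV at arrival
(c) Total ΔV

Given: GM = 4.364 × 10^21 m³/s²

Convert to SI: r₁ = 9.893 Gm = 9.893e+09 m; r₂ = 94.55 Gm = 9.455e+10 m.
Transfer semi-major axis: a_t = (r₁ + r₂)/2 = (9.893e+09 + 9.455e+10)/2 = 5.22215e+10 m.
Circular speeds: v₁ = √(GM/r₁) = 664169 m/s, v₂ = √(GM/r₂) = 214838 m/s.
Transfer speeds (vis-viva v² = GM(2/r − 1/a_t)): v₁ᵗ = 893685 m/s, v₂ᵗ = 93508.5 m/s.
(a) ΔV₁ = |v₁ᵗ − v₁| ≈ 2.295e+05 m/s = 229.5 km/s.
(b) ΔV₂ = |v₂ − v₂ᵗ| ≈ 1.213e+05 m/s = 121.3 km/s.
(c) ΔV_total = ΔV₁ + ΔV₂ ≈ 3.508e+05 m/s = 350.8 km/s.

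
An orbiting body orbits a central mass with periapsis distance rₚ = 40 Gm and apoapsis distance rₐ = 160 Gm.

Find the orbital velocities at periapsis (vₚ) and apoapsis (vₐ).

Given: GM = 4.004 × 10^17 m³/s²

Convert to SI: rₚ = 40 Gm = 4e+10 m; rₐ = 160 Gm = 1.6e+11 m.
Use the vis-viva equation v² = GM(2/r − 1/a) with a = (rₚ + rₐ)/2 = (4e+10 + 1.6e+11)/2 = 1e+11 m.
vₚ = √(GM · (2/rₚ − 1/a)) = √(4.004e+17 · (2/4e+10 − 1/1e+11)) m/s ≈ 4002 m/s = 4.002 km/s.
vₐ = √(GM · (2/rₐ − 1/a)) = √(4.004e+17 · (2/1.6e+11 − 1/1e+11)) m/s ≈ 1000 m/s = 1 km/s.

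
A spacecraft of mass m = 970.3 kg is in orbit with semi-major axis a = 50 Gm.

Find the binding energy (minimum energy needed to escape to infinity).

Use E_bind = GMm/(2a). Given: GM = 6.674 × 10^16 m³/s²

Convert to SI: a = 50 Gm = 5e+10 m.
Total orbital energy is E = −GMm/(2a); binding energy is E_bind = −E = GMm/(2a).
E_bind = 6.674e+16 · 970.3 / (2 · 5e+10) J ≈ 6.476e+08 J = 647.6 MJ.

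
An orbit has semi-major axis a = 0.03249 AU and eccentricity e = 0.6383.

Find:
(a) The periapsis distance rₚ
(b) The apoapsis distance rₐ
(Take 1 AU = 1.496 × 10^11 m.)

Convert to SI: a = 0.03249 AU = 4.8605e+09 m.
(a) rₚ = a(1 − e) = 4.8605e+09 · (1 − 0.6383) = 4.8605e+09 · 0.3617 ≈ 1.758e+09 m = 0.01175 AU.
(b) rₐ = a(1 + e) = 4.8605e+09 · (1 + 0.6383) = 4.8605e+09 · 1.6383 ≈ 7.963e+09 m = 0.05323 AU.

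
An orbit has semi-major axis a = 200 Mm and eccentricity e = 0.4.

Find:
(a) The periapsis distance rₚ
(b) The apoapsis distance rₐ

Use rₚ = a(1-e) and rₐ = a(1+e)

Convert to SI: a = 200 Mm = 2e+08 m.
(a) rₚ = a(1 − e) = 2e+08 · (1 − 0.4) = 2e+08 · 0.6 ≈ 1.2e+08 m = 120 Mm.
(b) rₐ = a(1 + e) = 2e+08 · (1 + 0.4) = 2e+08 · 1.4 ≈ 2.8e+08 m = 280 Mm.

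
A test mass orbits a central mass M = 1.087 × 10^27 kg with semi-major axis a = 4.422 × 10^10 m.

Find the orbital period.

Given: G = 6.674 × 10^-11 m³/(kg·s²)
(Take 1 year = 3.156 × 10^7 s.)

GM = G · M = 6.674e-11 · 1.087e+27 = 7.25464e+16 m³/s².
Kepler's third law: T = 2π √(a³ / GM).
Substituting a = 4.422e+10 m and GM = 7.25464e+16 m³/s²:
T = 2π √((4.422e+10)³ / 7.25464e+16) s
T ≈ 2.169e+08 s = 6.873 years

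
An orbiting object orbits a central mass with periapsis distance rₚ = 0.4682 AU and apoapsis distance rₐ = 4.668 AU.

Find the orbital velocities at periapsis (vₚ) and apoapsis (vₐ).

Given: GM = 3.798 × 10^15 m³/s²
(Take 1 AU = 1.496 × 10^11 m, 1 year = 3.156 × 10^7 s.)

Convert to SI: rₚ = 0.4682 AU = 7.00427e+10 m; rₐ = 4.668 AU = 6.98333e+11 m.
Use the vis-viva equation v² = GM(2/r − 1/a) with a = (rₚ + rₐ)/2 = (7.00427e+10 + 6.98333e+11)/2 = 3.84188e+11 m.
vₚ = √(GM · (2/rₚ − 1/a)) = √(3.798e+15 · (2/7.00427e+10 − 1/3.84188e+11)) m/s ≈ 313.9 m/s = 0.06623 AU/year.
vₐ = √(GM · (2/rₐ − 1/a)) = √(3.798e+15 · (2/6.98333e+11 − 1/3.84188e+11)) m/s ≈ 31.49 m/s = 0.006643 AU/year.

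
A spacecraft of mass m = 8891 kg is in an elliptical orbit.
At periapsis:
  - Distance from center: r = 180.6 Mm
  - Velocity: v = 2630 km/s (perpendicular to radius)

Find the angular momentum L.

Convert to SI: r = 180.6 Mm = 1.806e+08 m; v = 2630 km/s = 2.63e+06 m/s.
Since v is perpendicular to r, L = m · v · r.
L = 8891 · 2.63e+06 · 1.806e+08 kg·m²/s ≈ 4.223e+18 kg·m²/s.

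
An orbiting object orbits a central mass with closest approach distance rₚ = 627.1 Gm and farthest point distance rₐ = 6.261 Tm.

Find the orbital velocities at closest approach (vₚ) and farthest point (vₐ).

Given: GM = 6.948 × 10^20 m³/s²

Convert to SI: rₚ = 627.1 Gm = 6.271e+11 m; rₐ = 6.261 Tm = 6.261e+12 m.
Use the vis-viva equation v² = GM(2/r − 1/a) with a = (rₚ + rₐ)/2 = (6.271e+11 + 6.261e+12)/2 = 3.44405e+12 m.
vₚ = √(GM · (2/rₚ − 1/a)) = √(6.948e+20 · (2/6.271e+11 − 1/3.44405e+12)) m/s ≈ 4.488e+04 m/s = 44.88 km/s.
vₐ = √(GM · (2/rₐ − 1/a)) = √(6.948e+20 · (2/6.261e+12 − 1/3.44405e+12)) m/s ≈ 4495 m/s = 4.495 km/s.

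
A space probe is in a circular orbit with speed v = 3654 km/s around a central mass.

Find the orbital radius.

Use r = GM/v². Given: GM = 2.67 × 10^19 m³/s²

Convert to SI: v = 3654 km/s = 3.654e+06 m/s.
For a circular orbit, v² = GM / r, so r = GM / v².
r = 2.67e+19 / (3.654e+06)² m ≈ 2e+06 m = 2 Mm.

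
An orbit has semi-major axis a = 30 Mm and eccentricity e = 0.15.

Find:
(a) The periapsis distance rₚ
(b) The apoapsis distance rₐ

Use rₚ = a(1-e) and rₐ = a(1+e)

Convert to SI: a = 30 Mm = 3e+07 m.
(a) rₚ = a(1 − e) = 3e+07 · (1 − 0.15) = 3e+07 · 0.85 ≈ 2.55e+07 m = 25.5 Mm.
(b) rₐ = a(1 + e) = 3e+07 · (1 + 0.15) = 3e+07 · 1.15 ≈ 3.45e+07 m = 34.5 Mm.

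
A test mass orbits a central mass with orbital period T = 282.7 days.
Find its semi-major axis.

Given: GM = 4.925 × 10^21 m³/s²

Convert to SI: T = 282.7 days = 2.44253e+07 s.
Invert Kepler's third law: a = (GM · T² / (4π²))^(1/3).
Substituting T = 2.44253e+07 s and GM = 4.925e+21 m³/s²:
a = (4.925e+21 · (2.44253e+07)² / (4π²))^(1/3) m
a ≈ 4.206e+11 m = 4.206 × 10^11 m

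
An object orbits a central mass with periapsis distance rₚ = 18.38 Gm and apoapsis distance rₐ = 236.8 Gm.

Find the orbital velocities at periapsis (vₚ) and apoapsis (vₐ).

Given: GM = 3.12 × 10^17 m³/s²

Convert to SI: rₚ = 18.38 Gm = 1.838e+10 m; rₐ = 236.8 Gm = 2.368e+11 m.
Use the vis-viva equation v² = GM(2/r − 1/a) with a = (rₚ + rₐ)/2 = (1.838e+10 + 2.368e+11)/2 = 1.2759e+11 m.
vₚ = √(GM · (2/rₚ − 1/a)) = √(3.12e+17 · (2/1.838e+10 − 1/1.2759e+11)) m/s ≈ 5613 m/s = 5.613 km/s.
vₐ = √(GM · (2/rₐ − 1/a)) = √(3.12e+17 · (2/2.368e+11 − 1/1.2759e+11)) m/s ≈ 435.7 m/s = 435.7 m/s.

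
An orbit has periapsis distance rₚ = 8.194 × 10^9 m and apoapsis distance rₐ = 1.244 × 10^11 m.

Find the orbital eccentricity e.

e = (rₐ − rₚ) / (rₐ + rₚ).
e = (1.244e+11 − 8.194e+09) / (1.244e+11 + 8.194e+09) = 1.16206e+11 / 1.32594e+11 ≈ 0.8764.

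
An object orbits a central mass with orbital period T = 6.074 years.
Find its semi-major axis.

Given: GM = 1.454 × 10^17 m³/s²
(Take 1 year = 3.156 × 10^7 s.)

Convert to SI: T = 6.074 years = 1.91695e+08 s.
Invert Kepler's third law: a = (GM · T² / (4π²))^(1/3).
Substituting T = 1.91695e+08 s and GM = 1.454e+17 m³/s²:
a = (1.454e+17 · (1.91695e+08)² / (4π²))^(1/3) m
a ≈ 5.134e+10 m = 51.34 Gm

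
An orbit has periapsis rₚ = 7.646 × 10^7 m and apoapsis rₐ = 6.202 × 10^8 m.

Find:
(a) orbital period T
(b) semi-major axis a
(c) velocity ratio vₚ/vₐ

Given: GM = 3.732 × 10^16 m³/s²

(a) With a = (rₚ + rₐ)/2 = 3.4833e+08 m, T = 2π √(a³/GM) = 2π √((3.4833e+08)³/3.732e+16) s ≈ 2.114e+05 s
(b) a = (rₚ + rₐ)/2 = (7.646e+07 + 6.202e+08)/2 ≈ 3.483e+08 m
(c) Conservation of angular momentum (rₚvₚ = rₐvₐ) gives vₚ/vₐ = rₐ/rₚ = 6.202e+08/7.646e+07 ≈ 8.111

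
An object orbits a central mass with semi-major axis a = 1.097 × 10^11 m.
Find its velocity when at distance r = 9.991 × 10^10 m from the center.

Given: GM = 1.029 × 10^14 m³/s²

Vis-viva: v = √(GM · (2/r − 1/a)).
2/r − 1/a = 2/9.991e+10 − 1/1.097e+11 = 1.09022e-11 m⁻¹.
v = √(1.029e+14 · 1.09022e-11) m/s ≈ 33.49 m/s = 33.49 m/s.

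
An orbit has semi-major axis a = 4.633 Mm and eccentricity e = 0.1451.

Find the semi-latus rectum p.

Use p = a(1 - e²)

Convert to SI: a = 4.633 Mm = 4.633e+06 m.
p = a (1 − e²).
p = 4.633e+06 · (1 − (0.1451)²) = 4.633e+06 · 0.978946 ≈ 4.535e+06 m = 4.535 Mm.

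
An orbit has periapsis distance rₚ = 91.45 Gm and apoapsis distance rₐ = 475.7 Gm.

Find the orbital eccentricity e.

Convert to SI: rₚ = 91.45 Gm = 9.145e+10 m; rₐ = 475.7 Gm = 4.757e+11 m.
e = (rₐ − rₚ) / (rₐ + rₚ).
e = (4.757e+11 − 9.145e+10) / (4.757e+11 + 9.145e+10) = 3.8425e+11 / 5.6715e+11 ≈ 0.6775.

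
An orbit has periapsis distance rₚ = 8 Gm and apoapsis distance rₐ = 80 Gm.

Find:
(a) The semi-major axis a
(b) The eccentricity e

Convert to SI: rₚ = 8 Gm = 8e+09 m; rₐ = 80 Gm = 8e+10 m.
(a) a = (rₚ + rₐ) / 2 = (8e+09 + 8e+10) / 2 ≈ 4.4e+10 m = 44 Gm.
(b) e = (rₐ − rₚ) / (rₐ + rₚ) = (8e+10 − 8e+09) / (8e+10 + 8e+09) ≈ 0.8182.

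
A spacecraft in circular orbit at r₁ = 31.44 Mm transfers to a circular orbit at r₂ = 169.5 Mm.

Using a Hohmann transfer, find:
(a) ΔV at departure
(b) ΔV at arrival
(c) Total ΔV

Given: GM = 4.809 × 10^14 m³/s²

Convert to SI: r₁ = 31.44 Mm = 3.144e+07 m; r₂ = 169.5 Mm = 1.695e+08 m.
Transfer semi-major axis: a_t = (r₁ + r₂)/2 = (3.144e+07 + 1.695e+08)/2 = 1.0047e+08 m.
Circular speeds: v₁ = √(GM/r₁) = 3910.98 m/s, v₂ = √(GM/r₂) = 1684.39 m/s.
Transfer speeds (vis-viva v² = GM(2/r − 1/a_t)): v₁ᵗ = 5079.87 m/s, v₂ᵗ = 942.249 m/s.
(a) ΔV₁ = |v₁ᵗ − v₁| ≈ 1169 m/s = 1.169 km/s.
(b) ΔV₂ = |v₂ − v₂ᵗ| ≈ 742.1 m/s = 742.1 m/s.
(c) ΔV_total = ΔV₁ + ΔV₂ ≈ 1911 m/s = 1.911 km/s.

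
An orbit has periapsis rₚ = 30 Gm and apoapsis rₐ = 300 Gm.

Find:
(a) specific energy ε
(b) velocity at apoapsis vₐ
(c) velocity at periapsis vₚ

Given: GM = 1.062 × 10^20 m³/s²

Convert to SI: rₚ = 30 Gm = 3e+10 m; rₐ = 300 Gm = 3e+11 m.
(a) With a = (rₚ + rₐ)/2 = 1.65e+11 m, ε = −GM/(2a) = −1.062e+20/(2 · 1.65e+11) J/kg ≈ -3.218e+08 J/kg
(b) With a = (rₚ + rₐ)/2 = 1.65e+11 m, vₐ = √(GM (2/rₐ − 1/a)) = √(1.062e+20 · (2/3e+11 − 1/1.65e+11)) m/s ≈ 8023 m/s
(c) With a = (rₚ + rₐ)/2 = 1.65e+11 m, vₚ = √(GM (2/rₚ − 1/a)) = √(1.062e+20 · (2/3e+10 − 1/1.65e+11)) m/s ≈ 8.023e+04 m/s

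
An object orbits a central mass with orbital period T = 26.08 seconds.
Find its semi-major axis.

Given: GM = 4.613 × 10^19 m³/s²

Invert Kepler's third law: a = (GM · T² / (4π²))^(1/3).
Substituting T = 26.08 s and GM = 4.613e+19 m³/s²:
a = (4.613e+19 · (26.08)² / (4π²))^(1/3) m
a ≈ 9.263e+06 m = 9.263 Mm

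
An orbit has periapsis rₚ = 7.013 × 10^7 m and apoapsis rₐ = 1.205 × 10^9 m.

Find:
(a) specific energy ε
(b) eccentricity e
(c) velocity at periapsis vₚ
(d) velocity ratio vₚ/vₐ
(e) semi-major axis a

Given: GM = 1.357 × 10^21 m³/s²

(a) With a = (rₚ + rₐ)/2 = 6.37565e+08 m, ε = −GM/(2a) = −1.357e+21/(2 · 6.37565e+08) J/kg ≈ -1.064e+12 J/kg
(b) e = (rₐ − rₚ)/(rₐ + rₚ) = (1.205e+09 − 7.013e+07)/(1.205e+09 + 7.013e+07) ≈ 0.89
(c) With a = (rₚ + rₐ)/2 = 6.37565e+08 m, vₚ = √(GM (2/rₚ − 1/a)) = √(1.357e+21 · (2/7.013e+07 − 1/6.37565e+08)) m/s ≈ 6.047e+06 m/s
(d) Conservation of angular momentum (rₚvₚ = rₐvₐ) gives vₚ/vₐ = rₐ/rₚ = 1.205e+09/7.013e+07 ≈ 17.18
(e) a = (rₚ + rₐ)/2 = (7.013e+07 + 1.205e+09)/2 ≈ 6.376e+08 m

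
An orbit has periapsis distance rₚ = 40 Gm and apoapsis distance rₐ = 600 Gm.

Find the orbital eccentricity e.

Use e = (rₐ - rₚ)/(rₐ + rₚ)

Convert to SI: rₚ = 40 Gm = 4e+10 m; rₐ = 600 Gm = 6e+11 m.
e = (rₐ − rₚ) / (rₐ + rₚ).
e = (6e+11 − 4e+10) / (6e+11 + 4e+10) = 5.6e+11 / 6.4e+11 ≈ 0.875.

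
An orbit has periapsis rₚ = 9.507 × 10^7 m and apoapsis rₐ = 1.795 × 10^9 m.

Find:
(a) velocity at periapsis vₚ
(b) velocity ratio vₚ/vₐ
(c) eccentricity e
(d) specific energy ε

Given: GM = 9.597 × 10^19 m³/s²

(a) With a = (rₚ + rₐ)/2 = 9.45035e+08 m, vₚ = √(GM (2/rₚ − 1/a)) = √(9.597e+19 · (2/9.507e+07 − 1/9.45035e+08)) m/s ≈ 1.385e+06 m/s
(b) Conservation of angular momentum (rₚvₚ = rₐvₐ) gives vₚ/vₐ = rₐ/rₚ = 1.795e+09/9.507e+07 ≈ 18.88
(c) e = (rₐ − rₚ)/(rₐ + rₚ) = (1.795e+09 − 9.507e+07)/(1.795e+09 + 9.507e+07) ≈ 0.8994
(d) With a = (rₚ + rₐ)/2 = 9.45035e+08 m, ε = −GM/(2a) = −9.597e+19/(2 · 9.45035e+08) J/kg ≈ -5.078e+10 J/kg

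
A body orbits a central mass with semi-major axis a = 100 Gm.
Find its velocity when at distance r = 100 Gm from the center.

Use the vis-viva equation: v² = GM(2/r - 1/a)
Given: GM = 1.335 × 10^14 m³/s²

Convert to SI: a = 100 Gm = 1e+11 m; r = 100 Gm = 1e+11 m.
Vis-viva: v = √(GM · (2/r − 1/a)).
2/r − 1/a = 2/1e+11 − 1/1e+11 = 1e-11 m⁻¹.
v = √(1.335e+14 · 1e-11) m/s ≈ 36.54 m/s = 36.54 m/s.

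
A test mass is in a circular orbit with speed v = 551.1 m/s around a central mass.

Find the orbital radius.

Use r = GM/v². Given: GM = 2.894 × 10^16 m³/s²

For a circular orbit, v² = GM / r, so r = GM / v².
r = 2.894e+16 / (551.1)² m ≈ 9.529e+10 m = 95.29 Gm.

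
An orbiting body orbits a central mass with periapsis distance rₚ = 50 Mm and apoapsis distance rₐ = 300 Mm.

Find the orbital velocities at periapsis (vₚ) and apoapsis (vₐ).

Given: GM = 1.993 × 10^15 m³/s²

Convert to SI: rₚ = 50 Mm = 5e+07 m; rₐ = 300 Mm = 3e+08 m.
Use the vis-viva equation v² = GM(2/r − 1/a) with a = (rₚ + rₐ)/2 = (5e+07 + 3e+08)/2 = 1.75e+08 m.
vₚ = √(GM · (2/rₚ − 1/a)) = √(1.993e+15 · (2/5e+07 − 1/1.75e+08)) m/s ≈ 8266 m/s = 8.266 km/s.
vₐ = √(GM · (2/rₐ − 1/a)) = √(1.993e+15 · (2/3e+08 − 1/1.75e+08)) m/s ≈ 1378 m/s = 1.378 km/s.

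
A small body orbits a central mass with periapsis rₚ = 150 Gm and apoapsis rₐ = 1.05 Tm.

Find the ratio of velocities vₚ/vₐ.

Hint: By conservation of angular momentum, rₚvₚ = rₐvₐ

Convert to SI: rₚ = 150 Gm = 1.5e+11 m; rₐ = 1.05 Tm = 1.05e+12 m.
Conservation of angular momentum gives rₚvₚ = rₐvₐ, so vₚ/vₐ = rₐ/rₚ.
vₚ/vₐ = 1.05e+12 / 1.5e+11 ≈ 7.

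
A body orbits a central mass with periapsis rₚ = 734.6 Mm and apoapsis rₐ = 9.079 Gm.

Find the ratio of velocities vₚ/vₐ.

Convert to SI: rₚ = 734.6 Mm = 7.346e+08 m; rₐ = 9.079 Gm = 9.079e+09 m.
Conservation of angular momentum gives rₚvₚ = rₐvₐ, so vₚ/vₐ = rₐ/rₚ.
vₚ/vₐ = 9.079e+09 / 7.346e+08 ≈ 12.36.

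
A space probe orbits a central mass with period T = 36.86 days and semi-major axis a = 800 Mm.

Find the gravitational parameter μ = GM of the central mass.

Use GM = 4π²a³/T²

Convert to SI: T = 36.86 days = 3.1847e+06 s; a = 800 Mm = 8e+08 m.
GM = 4π² · a³ / T².
GM = 4π² · (8e+08)³ / (3.1847e+06)² m³/s² ≈ 1.993e+15 m³/s² = 1.993 × 10^15 m³/s².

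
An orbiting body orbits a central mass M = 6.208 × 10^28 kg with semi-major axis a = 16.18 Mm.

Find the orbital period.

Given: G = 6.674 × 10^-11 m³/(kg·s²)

Convert to SI: a = 16.18 Mm = 1.618e+07 m.
GM = G · M = 6.674e-11 · 6.208e+28 = 4.14322e+18 m³/s².
Kepler's third law: T = 2π √(a³ / GM).
Substituting a = 1.618e+07 m and GM = 4.14322e+18 m³/s²:
T = 2π √((1.618e+07)³ / 4.14322e+18) s
T ≈ 200.9 s = 3.348 minutes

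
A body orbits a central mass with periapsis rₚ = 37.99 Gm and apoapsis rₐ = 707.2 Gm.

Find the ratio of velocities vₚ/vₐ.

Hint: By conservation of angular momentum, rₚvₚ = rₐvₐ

Convert to SI: rₚ = 37.99 Gm = 3.799e+10 m; rₐ = 707.2 Gm = 7.072e+11 m.
Conservation of angular momentum gives rₚvₚ = rₐvₐ, so vₚ/vₐ = rₐ/rₚ.
vₚ/vₐ = 7.072e+11 / 3.799e+10 ≈ 18.62.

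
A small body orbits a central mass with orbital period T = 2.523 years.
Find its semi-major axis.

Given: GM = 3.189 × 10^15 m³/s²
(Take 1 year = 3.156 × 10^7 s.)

Convert to SI: T = 2.523 years = 7.96259e+07 s.
Invert Kepler's third law: a = (GM · T² / (4π²))^(1/3).
Substituting T = 7.96259e+07 s and GM = 3.189e+15 m³/s²:
a = (3.189e+15 · (7.96259e+07)² / (4π²))^(1/3) m
a ≈ 8.001e+09 m = 8.001 Gm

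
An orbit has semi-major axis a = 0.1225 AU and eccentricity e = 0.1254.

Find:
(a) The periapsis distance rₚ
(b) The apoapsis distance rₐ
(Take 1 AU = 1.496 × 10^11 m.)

Convert to SI: a = 0.1225 AU = 1.8326e+10 m.
(a) rₚ = a(1 − e) = 1.8326e+10 · (1 − 0.1254) = 1.8326e+10 · 0.8746 ≈ 1.603e+10 m = 0.1071 AU.
(b) rₐ = a(1 + e) = 1.8326e+10 · (1 + 0.1254) = 1.8326e+10 · 1.1254 ≈ 2.062e+10 m = 0.1379 AU.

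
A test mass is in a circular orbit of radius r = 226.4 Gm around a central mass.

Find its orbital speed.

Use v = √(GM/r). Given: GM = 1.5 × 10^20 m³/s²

Convert to SI: r = 226.4 Gm = 2.264e+11 m.
For a circular orbit, gravity supplies the centripetal force, so v = √(GM / r).
v = √(1.5e+20 / 2.264e+11) m/s ≈ 2.574e+04 m/s = 25.74 km/s.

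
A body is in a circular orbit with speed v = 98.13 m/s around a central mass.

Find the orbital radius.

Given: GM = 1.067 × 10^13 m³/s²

For a circular orbit, v² = GM / r, so r = GM / v².
r = 1.067e+13 / (98.13)² m ≈ 1.108e+09 m = 1.108 × 10^9 m.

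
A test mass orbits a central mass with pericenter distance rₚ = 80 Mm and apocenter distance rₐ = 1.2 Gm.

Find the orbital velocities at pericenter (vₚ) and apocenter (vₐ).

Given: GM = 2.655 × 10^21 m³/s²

Convert to SI: rₚ = 80 Mm = 8e+07 m; rₐ = 1.2 Gm = 1.2e+09 m.
Use the vis-viva equation v² = GM(2/r − 1/a) with a = (rₚ + rₐ)/2 = (8e+07 + 1.2e+09)/2 = 6.4e+08 m.
vₚ = √(GM · (2/rₚ − 1/a)) = √(2.655e+21 · (2/8e+07 − 1/6.4e+08)) m/s ≈ 7.888e+06 m/s = 7888 km/s.
vₐ = √(GM · (2/rₐ − 1/a)) = √(2.655e+21 · (2/1.2e+09 − 1/6.4e+08)) m/s ≈ 5.259e+05 m/s = 525.9 km/s.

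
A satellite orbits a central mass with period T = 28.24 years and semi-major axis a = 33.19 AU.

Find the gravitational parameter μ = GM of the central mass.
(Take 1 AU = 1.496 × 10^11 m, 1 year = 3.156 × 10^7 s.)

Convert to SI: T = 28.24 years = 8.91254e+08 s; a = 33.19 AU = 4.96522e+12 m.
GM = 4π² · a³ / T².
GM = 4π² · (4.96522e+12)³ / (8.91254e+08)² m³/s² ≈ 6.084e+21 m³/s² = 6.084 × 10^21 m³/s².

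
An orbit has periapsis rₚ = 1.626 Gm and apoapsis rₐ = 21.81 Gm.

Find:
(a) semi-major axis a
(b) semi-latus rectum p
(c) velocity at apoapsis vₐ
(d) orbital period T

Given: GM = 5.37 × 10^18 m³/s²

Convert to SI: rₚ = 1.626 Gm = 1.626e+09 m; rₐ = 21.81 Gm = 2.181e+10 m.
(a) a = (rₚ + rₐ)/2 = (1.626e+09 + 2.181e+10)/2 ≈ 1.172e+10 m
(b) From a = (rₚ + rₐ)/2 = 1.1718e+10 m and e = (rₐ − rₚ)/(rₐ + rₚ) = 0.861239, p = a(1 − e²) = 1.1718e+10 · (1 − (0.861239)²) ≈ 3.026e+09 m
(c) With a = (rₚ + rₐ)/2 = 1.1718e+10 m, vₐ = √(GM (2/rₐ − 1/a)) = √(5.37e+18 · (2/2.181e+10 − 1/1.1718e+10)) m/s ≈ 5845 m/s
(d) With a = (rₚ + rₐ)/2 = 1.1718e+10 m, T = 2π √(a³/GM) = 2π √((1.1718e+10)³/5.37e+18) s ≈ 3.439e+06 s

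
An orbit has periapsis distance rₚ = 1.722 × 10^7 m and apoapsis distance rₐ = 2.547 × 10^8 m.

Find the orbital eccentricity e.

e = (rₐ − rₚ) / (rₐ + rₚ).
e = (2.547e+08 − 1.722e+07) / (2.547e+08 + 1.722e+07) = 2.3748e+08 / 2.7192e+08 ≈ 0.8733.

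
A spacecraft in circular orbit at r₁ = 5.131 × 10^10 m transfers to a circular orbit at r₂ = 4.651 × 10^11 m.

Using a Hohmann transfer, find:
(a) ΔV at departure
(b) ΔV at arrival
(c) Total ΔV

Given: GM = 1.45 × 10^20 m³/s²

Transfer semi-major axis: a_t = (r₁ + r₂)/2 = (5.131e+10 + 4.651e+11)/2 = 2.58205e+11 m.
Circular speeds: v₁ = √(GM/r₁) = 53159.8 m/s, v₂ = √(GM/r₂) = 17656.8 m/s.
Transfer speeds (vis-viva v² = GM(2/r − 1/a_t)): v₁ᵗ = 71346.7 m/s, v₂ᵗ = 7870.99 m/s.
(a) ΔV₁ = |v₁ᵗ − v₁| ≈ 1.819e+04 m/s = 18.19 km/s.
(b) ΔV₂ = |v₂ − v₂ᵗ| ≈ 9786 m/s = 9.786 km/s.
(c) ΔV_total = ΔV₁ + ΔV₂ ≈ 2.797e+04 m/s = 27.97 km/s.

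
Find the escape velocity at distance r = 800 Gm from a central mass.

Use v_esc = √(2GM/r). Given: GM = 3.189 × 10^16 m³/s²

Convert to SI: r = 800 Gm = 8e+11 m.
Escape velocity comes from setting total energy to zero: ½v² − GM/r = 0 ⇒ v_esc = √(2GM / r).
v_esc = √(2 · 3.189e+16 / 8e+11) m/s ≈ 282.4 m/s = 282.4 m/s.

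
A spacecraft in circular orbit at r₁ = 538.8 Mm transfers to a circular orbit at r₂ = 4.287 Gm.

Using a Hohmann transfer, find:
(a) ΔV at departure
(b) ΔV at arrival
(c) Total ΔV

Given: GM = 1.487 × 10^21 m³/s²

Convert to SI: r₁ = 538.8 Mm = 5.388e+08 m; r₂ = 4.287 Gm = 4.287e+09 m.
Transfer semi-major axis: a_t = (r₁ + r₂)/2 = (5.388e+08 + 4.287e+09)/2 = 2.4129e+09 m.
Circular speeds: v₁ = √(GM/r₁) = 1.66128e+06 m/s, v₂ = √(GM/r₂) = 588950 m/s.
Transfer speeds (vis-viva v² = GM(2/r − 1/a_t)): v₁ᵗ = 2.21436e+06 m/s, v₂ᵗ = 278306 m/s.
(a) ΔV₁ = |v₁ᵗ − v₁| ≈ 5.531e+05 m/s = 553.1 km/s.
(b) ΔV₂ = |v₂ − v₂ᵗ| ≈ 3.106e+05 m/s = 310.6 km/s.
(c) ΔV_total = ΔV₁ + ΔV₂ ≈ 8.637e+05 m/s = 863.7 km/s.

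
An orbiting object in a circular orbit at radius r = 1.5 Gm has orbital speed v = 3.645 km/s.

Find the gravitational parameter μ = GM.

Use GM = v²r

Convert to SI: r = 1.5 Gm = 1.5e+09 m; v = 3.645 km/s = 3645 m/s.
For a circular orbit v² = GM/r, so GM = v² · r.
GM = (3645)² · 1.5e+09 m³/s² ≈ 1.993e+16 m³/s² = 1.993 × 10^16 m³/s².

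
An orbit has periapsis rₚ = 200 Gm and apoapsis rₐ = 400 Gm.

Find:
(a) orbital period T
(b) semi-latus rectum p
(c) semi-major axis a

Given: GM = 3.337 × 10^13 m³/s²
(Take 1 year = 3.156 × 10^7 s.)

Convert to SI: rₚ = 200 Gm = 2e+11 m; rₐ = 400 Gm = 4e+11 m.
(a) With a = (rₚ + rₐ)/2 = 3e+11 m, T = 2π √(a³/GM) = 2π √((3e+11)³/3.337e+13) s ≈ 1.787e+11 s
(b) From a = (rₚ + rₐ)/2 = 3e+11 m and e = (rₐ − rₚ)/(rₐ + rₚ) = 0.333333, p = a(1 − e²) = 3e+11 · (1 − (0.333333)²) ≈ 2.667e+11 m
(c) a = (rₚ + rₐ)/2 = (2e+11 + 4e+11)/2 ≈ 3e+11 m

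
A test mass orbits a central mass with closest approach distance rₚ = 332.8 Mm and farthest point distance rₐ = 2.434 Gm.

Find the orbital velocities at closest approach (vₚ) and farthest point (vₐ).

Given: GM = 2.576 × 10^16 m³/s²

Convert to SI: rₚ = 332.8 Mm = 3.328e+08 m; rₐ = 2.434 Gm = 2.434e+09 m.
Use the vis-viva equation v² = GM(2/r − 1/a) with a = (rₚ + rₐ)/2 = (3.328e+08 + 2.434e+09)/2 = 1.3834e+09 m.
vₚ = √(GM · (2/rₚ − 1/a)) = √(2.576e+16 · (2/3.328e+08 − 1/1.3834e+09)) m/s ≈ 1.167e+04 m/s = 11.67 km/s.
vₐ = √(GM · (2/rₐ − 1/a)) = √(2.576e+16 · (2/2.434e+09 − 1/1.3834e+09)) m/s ≈ 1596 m/s = 1.596 km/s.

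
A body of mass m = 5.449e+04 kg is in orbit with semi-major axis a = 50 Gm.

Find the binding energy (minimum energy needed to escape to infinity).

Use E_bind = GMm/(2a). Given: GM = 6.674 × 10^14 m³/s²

Convert to SI: a = 50 Gm = 5e+10 m.
Total orbital energy is E = −GMm/(2a); binding energy is E_bind = −E = GMm/(2a).
E_bind = 6.674e+14 · 5.449e+04 / (2 · 5e+10) J ≈ 3.637e+08 J = 363.7 MJ.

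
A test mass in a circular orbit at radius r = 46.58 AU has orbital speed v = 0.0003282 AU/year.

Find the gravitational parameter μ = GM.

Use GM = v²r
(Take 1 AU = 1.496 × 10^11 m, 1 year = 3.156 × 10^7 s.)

Convert to SI: r = 46.58 AU = 6.96837e+12 m; v = 0.0003282 AU/year = 1.55573 m/s.
For a circular orbit v² = GM/r, so GM = v² · r.
GM = (1.55573)² · 6.96837e+12 m³/s² ≈ 1.687e+13 m³/s² = 1.687 × 10^13 m³/s².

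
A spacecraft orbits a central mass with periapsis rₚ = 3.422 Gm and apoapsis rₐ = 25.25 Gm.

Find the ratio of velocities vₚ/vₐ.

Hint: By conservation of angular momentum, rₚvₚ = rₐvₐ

Convert to SI: rₚ = 3.422 Gm = 3.422e+09 m; rₐ = 25.25 Gm = 2.525e+10 m.
Conservation of angular momentum gives rₚvₚ = rₐvₐ, so vₚ/vₐ = rₐ/rₚ.
vₚ/vₐ = 2.525e+10 / 3.422e+09 ≈ 7.379.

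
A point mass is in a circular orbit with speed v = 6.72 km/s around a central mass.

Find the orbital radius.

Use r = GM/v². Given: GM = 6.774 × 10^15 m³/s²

Convert to SI: v = 6.72 km/s = 6720 m/s.
For a circular orbit, v² = GM / r, so r = GM / v².
r = 6.774e+15 / (6720)² m ≈ 1.5e+08 m = 150 Mm.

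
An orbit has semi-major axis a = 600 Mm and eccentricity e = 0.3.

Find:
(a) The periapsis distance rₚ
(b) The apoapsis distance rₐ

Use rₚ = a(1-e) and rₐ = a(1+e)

Convert to SI: a = 600 Mm = 6e+08 m.
(a) rₚ = a(1 − e) = 6e+08 · (1 − 0.3) = 6e+08 · 0.7 ≈ 4.2e+08 m = 420 Mm.
(b) rₐ = a(1 + e) = 6e+08 · (1 + 0.3) = 6e+08 · 1.3 ≈ 7.8e+08 m = 780 Mm.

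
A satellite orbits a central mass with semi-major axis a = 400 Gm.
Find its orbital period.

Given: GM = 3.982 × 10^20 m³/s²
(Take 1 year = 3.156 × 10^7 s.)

Convert to SI: a = 400 Gm = 4e+11 m.
Kepler's third law: T = 2π √(a³ / GM).
Substituting a = 4e+11 m and GM = 3.982e+20 m³/s²:
T = 2π √((4e+11)³ / 3.982e+20) s
T ≈ 7.966e+07 s = 2.524 years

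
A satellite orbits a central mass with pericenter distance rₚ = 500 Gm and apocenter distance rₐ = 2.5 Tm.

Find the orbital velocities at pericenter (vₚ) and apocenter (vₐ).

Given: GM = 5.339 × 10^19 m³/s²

Convert to SI: rₚ = 500 Gm = 5e+11 m; rₐ = 2.5 Tm = 2.5e+12 m.
Use the vis-viva equation v² = GM(2/r − 1/a) with a = (rₚ + rₐ)/2 = (5e+11 + 2.5e+12)/2 = 1.5e+12 m.
vₚ = √(GM · (2/rₚ − 1/a)) = √(5.339e+19 · (2/5e+11 − 1/1.5e+12)) m/s ≈ 1.334e+04 m/s = 13.34 km/s.
vₐ = √(GM · (2/rₐ − 1/a)) = √(5.339e+19 · (2/2.5e+12 − 1/1.5e+12)) m/s ≈ 2668 m/s = 2.668 km/s.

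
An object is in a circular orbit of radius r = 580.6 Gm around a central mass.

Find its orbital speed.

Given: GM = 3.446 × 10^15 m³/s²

Convert to SI: r = 580.6 Gm = 5.806e+11 m.
For a circular orbit, gravity supplies the centripetal force, so v = √(GM / r).
v = √(3.446e+15 / 5.806e+11) m/s ≈ 77.04 m/s = 77.04 m/s.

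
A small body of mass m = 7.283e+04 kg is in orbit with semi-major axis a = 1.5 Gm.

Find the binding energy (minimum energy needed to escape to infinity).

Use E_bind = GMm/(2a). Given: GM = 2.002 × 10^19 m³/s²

Convert to SI: a = 1.5 Gm = 1.5e+09 m.
Total orbital energy is E = −GMm/(2a); binding energy is E_bind = −E = GMm/(2a).
E_bind = 2.002e+19 · 7.283e+04 / (2 · 1.5e+09) J ≈ 4.86e+14 J = 486 TJ.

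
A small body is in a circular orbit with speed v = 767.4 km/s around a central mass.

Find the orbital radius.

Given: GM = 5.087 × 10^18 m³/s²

Convert to SI: v = 767.4 km/s = 767400 m/s.
For a circular orbit, v² = GM / r, so r = GM / v².
r = 5.087e+18 / (767400)² m ≈ 8.638e+06 m = 8.638 × 10^6 m.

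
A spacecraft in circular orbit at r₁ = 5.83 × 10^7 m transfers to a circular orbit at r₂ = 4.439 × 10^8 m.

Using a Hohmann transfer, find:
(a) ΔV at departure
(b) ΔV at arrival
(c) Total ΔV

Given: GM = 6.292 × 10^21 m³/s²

Transfer semi-major axis: a_t = (r₁ + r₂)/2 = (5.83e+07 + 4.439e+08)/2 = 2.511e+08 m.
Circular speeds: v₁ = √(GM/r₁) = 1.03887e+07 m/s, v₂ = √(GM/r₂) = 3.76489e+06 m/s.
Transfer speeds (vis-viva v² = GM(2/r − 1/a_t)): v₁ᵗ = 1.38127e+07 m/s, v₂ᵗ = 1.81411e+06 m/s.
(a) ΔV₁ = |v₁ᵗ − v₁| ≈ 3.424e+06 m/s = 3424 km/s.
(b) ΔV₂ = |v₂ − v₂ᵗ| ≈ 1.951e+06 m/s = 1951 km/s.
(c) ΔV_total = ΔV₁ + ΔV₂ ≈ 5.375e+06 m/s = 5375 km/s.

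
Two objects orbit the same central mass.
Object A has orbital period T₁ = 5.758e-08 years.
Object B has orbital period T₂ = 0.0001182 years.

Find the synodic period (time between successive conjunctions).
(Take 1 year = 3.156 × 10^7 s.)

Convert to SI: T₁ = 5.758e-08 years = 1.81722 s; T₂ = 0.0001182 years = 3730.39 s.
T_syn = |T₁ · T₂ / (T₁ − T₂)|.
T_syn = |1.81722 · 3730.39 / (1.81722 − 3730.39)| s ≈ 1.818 s = 5.761e-08 years.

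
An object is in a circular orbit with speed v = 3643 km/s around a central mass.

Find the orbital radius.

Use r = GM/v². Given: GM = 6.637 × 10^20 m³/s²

Convert to SI: v = 3643 km/s = 3.643e+06 m/s.
For a circular orbit, v² = GM / r, so r = GM / v².
r = 6.637e+20 / (3.643e+06)² m ≈ 5.001e+07 m = 50.01 Mm.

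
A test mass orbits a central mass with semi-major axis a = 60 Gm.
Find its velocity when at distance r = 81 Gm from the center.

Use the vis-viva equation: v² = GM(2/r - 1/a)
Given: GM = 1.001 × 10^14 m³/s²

Convert to SI: a = 60 Gm = 6e+10 m; r = 81 Gm = 8.1e+10 m.
Vis-viva: v = √(GM · (2/r − 1/a)).
2/r − 1/a = 2/8.1e+10 − 1/6e+10 = 8.02469e-12 m⁻¹.
v = √(1.001e+14 · 8.02469e-12) m/s ≈ 28.34 m/s = 28.34 m/s.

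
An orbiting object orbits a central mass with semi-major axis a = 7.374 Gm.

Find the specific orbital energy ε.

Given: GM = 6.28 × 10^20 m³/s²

Convert to SI: a = 7.374 Gm = 7.374e+09 m.
ε = −GM / (2a).
ε = −6.28e+20 / (2 · 7.374e+09) J/kg ≈ -4.258e+10 J/kg = -42.58 GJ/kg.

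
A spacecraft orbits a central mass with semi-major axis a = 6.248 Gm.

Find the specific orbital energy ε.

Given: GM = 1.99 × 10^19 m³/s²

Convert to SI: a = 6.248 Gm = 6.248e+09 m.
ε = −GM / (2a).
ε = −1.99e+19 / (2 · 6.248e+09) J/kg ≈ -1.593e+09 J/kg = -1.593 GJ/kg.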